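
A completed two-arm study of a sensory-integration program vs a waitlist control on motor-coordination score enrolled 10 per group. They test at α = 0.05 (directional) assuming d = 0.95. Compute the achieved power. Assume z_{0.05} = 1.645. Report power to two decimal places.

For two equal groups, power = Φ(d·√(n/2) − z_{α}).
d·√(n/2) = 0.95 × √(10/2) = 0.95 × 2.236 = 2.124.
z_β = 2.124 − 1.645 = 0.479.
Power = Φ(0.479) = 0.684.

power ≈ 0.68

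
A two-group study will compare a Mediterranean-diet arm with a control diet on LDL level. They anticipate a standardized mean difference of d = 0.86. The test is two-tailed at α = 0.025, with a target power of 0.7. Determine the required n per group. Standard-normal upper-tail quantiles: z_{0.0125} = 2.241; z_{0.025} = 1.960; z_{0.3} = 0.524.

n = 21 per group

For two independent groups with equal n: n = 2·((z_{α/2} + z_β) / d)².
z_{α/2} + z_β = 2.241 + 0.524 = 2.765.
n = 2 × (2.765 / 0.86)² = 2 × 3.215² = 2 × 10.34 = 20.7.
Round up to the next whole participant.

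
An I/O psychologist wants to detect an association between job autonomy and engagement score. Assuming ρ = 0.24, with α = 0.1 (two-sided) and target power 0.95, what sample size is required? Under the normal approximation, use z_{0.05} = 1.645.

n = 184

Fisher's z: C = ½·ln((1+r)/(1−r)) = ½·ln(1.6316) = 0.2448.
n = ((z_{α/2} + z_β)/C)² + 3.
(1.645 + 1.645) / 0.2448 = 3.290 / 0.2448 = 13.440.
n = 13.440² + 3 = 180.62 + 3 = 183.6.
Round up.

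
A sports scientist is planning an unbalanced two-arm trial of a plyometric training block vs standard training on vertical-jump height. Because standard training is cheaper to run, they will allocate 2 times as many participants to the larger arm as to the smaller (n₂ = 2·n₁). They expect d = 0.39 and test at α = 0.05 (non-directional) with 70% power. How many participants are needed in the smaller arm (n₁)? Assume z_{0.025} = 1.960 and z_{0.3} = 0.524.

n₁ = 61

With allocation ratio k = n₂/n₁ = 2, Var(x̄₁−x̄₂) = σ²(1/n₁ + 1/(k·n₁)) = σ²·(k+1)/(k·n₁).
So n₁ = (1 + 1/k)·((z_{α/2} + z_β)/d)² = 1.500 × (2.484/0.39)².
n₁ = 1.500 × 40.57 = 60.9.
Round up: n₁ = 61, giving n₂ = 2 × 61 = 122.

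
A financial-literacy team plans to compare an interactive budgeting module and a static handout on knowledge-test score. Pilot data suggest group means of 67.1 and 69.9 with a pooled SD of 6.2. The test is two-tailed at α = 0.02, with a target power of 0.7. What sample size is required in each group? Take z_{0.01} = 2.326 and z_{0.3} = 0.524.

Cohen's d = |M₁ − M₂| / SD_pooled = |67.1 − 69.9| / 6.2 = 2.8 / 6.2 = 0.452.
For two independent groups with equal n: n = 2·((z_{α/2} + z_β) / d)².
z_{α/2} + z_β = 2.326 + 0.524 = 2.850.
n = 2 × (2.850 / 0.452)² = 2 × 6.305² = 2 × 39.76 = 79.5.
Round up to the next whole participant.

n = 80 per group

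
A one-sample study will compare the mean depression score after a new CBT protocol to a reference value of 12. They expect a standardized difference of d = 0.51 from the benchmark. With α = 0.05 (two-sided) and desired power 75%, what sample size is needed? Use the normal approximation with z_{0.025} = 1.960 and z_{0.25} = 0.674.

n = 27

For a one-sample test: n = ((z_{α/2} + z_β) / d)².
z_{α/2} + z_β = 1.960 + 0.674 = 2.634.
n = (2.634 / 0.51)² = 5.165² = 26.67.
Round up.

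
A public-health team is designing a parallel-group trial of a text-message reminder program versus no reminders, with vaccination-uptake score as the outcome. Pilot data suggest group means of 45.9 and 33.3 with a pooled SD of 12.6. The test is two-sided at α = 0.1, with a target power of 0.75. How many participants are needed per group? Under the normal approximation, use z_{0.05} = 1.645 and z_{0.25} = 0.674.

n = 11 per group

Cohen's d = |M₁ − M₂| / SD_pooled = |45.9 − 33.3| / 12.6 = 12.6 / 12.6 = 1.000.
For two independent groups with equal n: n = 2·((z_{α/2} + z_β) / d)².
z_{α/2} + z_β = 1.645 + 0.674 = 2.319.
n = 2 × (2.319 / 1.000)² = 2 × 2.319² = 2 × 5.38 = 10.8.
Round up to the next whole participant.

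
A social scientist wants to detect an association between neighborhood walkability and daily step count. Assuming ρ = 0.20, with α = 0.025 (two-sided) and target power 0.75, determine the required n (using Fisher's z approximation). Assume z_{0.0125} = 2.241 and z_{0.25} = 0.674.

Fisher's z: C = ½·ln((1+r)/(1−r)) = ½·ln(1.5000) = 0.2027.
n = ((z_{α/2} + z_β)/C)² + 3.
(2.241 + 0.674) / 0.2027 = 2.915 / 0.2027 = 14.381.
n = 14.381² + 3 = 206.81 + 3 = 209.8.
Round up.

n = 210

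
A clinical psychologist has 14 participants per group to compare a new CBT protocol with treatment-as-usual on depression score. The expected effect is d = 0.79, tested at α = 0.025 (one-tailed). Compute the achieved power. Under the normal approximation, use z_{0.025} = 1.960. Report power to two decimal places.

For two equal groups, power = Φ(d·√(n/2) − z_{α}).
d·√(n/2) = 0.79 × √(14/2) = 0.79 × 2.646 = 2.090.
z_β = 2.090 − 1.960 = 0.130.
Power = Φ(0.130) = 0.552.

power ≈ 0.55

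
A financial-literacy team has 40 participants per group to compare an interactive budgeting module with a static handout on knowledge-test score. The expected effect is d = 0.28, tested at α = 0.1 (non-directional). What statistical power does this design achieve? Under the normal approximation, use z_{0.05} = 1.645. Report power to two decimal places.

For two equal groups, power = Φ(d·√(n/2) − z_{α/2}).
d·√(n/2) = 0.28 × √(40/2) = 0.28 × 4.472 = 1.252.
z_β = 1.252 − 1.645 = -0.393.
Power = Φ(-0.393) = 0.347.

power ≈ 0.35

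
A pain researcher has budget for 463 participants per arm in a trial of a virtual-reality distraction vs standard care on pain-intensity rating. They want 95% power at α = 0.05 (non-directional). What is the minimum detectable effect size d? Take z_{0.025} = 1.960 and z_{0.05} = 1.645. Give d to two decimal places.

For two independent groups of n = 463 each: d_min = (z_{α/2} + z_β)·√(2/n).
z-sum = 1.960 + 1.645 = 3.605.
d_min = 3.605 × √(2/463) = 3.605 × 0.0657 = 0.237.

d_min ≈ 0.24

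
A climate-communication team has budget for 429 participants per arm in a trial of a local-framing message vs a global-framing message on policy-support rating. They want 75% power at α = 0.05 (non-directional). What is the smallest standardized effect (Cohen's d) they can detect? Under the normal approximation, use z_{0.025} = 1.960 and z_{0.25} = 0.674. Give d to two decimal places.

d_min ≈ 0.18

For two independent groups of n = 429 each: d_min = (z_{α/2} + z_β)·√(2/n).
z-sum = 1.960 + 0.674 = 2.634.
d_min = 2.634 × √(2/429) = 2.634 × 0.0683 = 0.180.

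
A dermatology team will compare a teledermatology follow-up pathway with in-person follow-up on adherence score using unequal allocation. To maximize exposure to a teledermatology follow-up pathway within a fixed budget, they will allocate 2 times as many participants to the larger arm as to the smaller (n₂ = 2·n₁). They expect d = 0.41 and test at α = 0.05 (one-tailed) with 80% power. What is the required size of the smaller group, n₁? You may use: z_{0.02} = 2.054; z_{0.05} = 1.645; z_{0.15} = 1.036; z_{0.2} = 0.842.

With allocation ratio k = n₂/n₁ = 2, Var(x̄₁−x̄₂) = σ²(1/n₁ + 1/(k·n₁)) = σ²·(k+1)/(k·n₁).
So n₁ = (1 + 1/k)·((z_{α} + z_β)/d)² = 1.500 × (2.487/0.41)².
n₁ = 1.500 × 36.79 = 55.2.
Round up: n₁ = 56, giving n₂ = 2 × 56 = 112.

n₁ = 56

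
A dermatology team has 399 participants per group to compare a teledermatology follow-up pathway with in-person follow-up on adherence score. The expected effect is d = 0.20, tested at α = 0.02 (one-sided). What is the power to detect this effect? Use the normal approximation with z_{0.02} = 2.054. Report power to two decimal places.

For two equal groups, power = Φ(d·√(n/2) − z_{α}).
d·√(n/2) = 0.20 × √(399/2) = 0.20 × 14.124 = 2.825.
z_β = 2.825 − 2.054 = 0.771.
Power = Φ(0.771) = 0.780.

power ≈ 0.78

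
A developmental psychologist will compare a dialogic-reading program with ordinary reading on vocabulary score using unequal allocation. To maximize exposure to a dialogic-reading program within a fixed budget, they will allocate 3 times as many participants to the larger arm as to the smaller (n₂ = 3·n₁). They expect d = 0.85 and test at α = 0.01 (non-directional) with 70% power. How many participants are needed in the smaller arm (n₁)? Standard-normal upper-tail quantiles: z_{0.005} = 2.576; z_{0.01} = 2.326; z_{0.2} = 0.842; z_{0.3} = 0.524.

With allocation ratio k = n₂/n₁ = 3, Var(x̄₁−x̄₂) = σ²(1/n₁ + 1/(k·n₁)) = σ²·(k+1)/(k·n₁).
So n₁ = (1 + 1/k)·((z_{α/2} + z_β)/d)² = 1.333 × (3.100/0.85)².
n₁ = 1.333 × 13.30 = 17.7.
Round up: n₁ = 18, giving n₂ = 3 × 18 = 54.

n₁ = 18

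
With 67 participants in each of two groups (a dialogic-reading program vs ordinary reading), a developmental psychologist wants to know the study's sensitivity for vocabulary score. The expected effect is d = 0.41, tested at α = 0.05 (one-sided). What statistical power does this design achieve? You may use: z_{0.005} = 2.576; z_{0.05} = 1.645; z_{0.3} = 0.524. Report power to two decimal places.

For two equal groups, power = Φ(d·√(n/2) − z_{α}).
d·√(n/2) = 0.41 × √(67/2) = 0.41 × 5.788 = 2.373.
z_β = 2.373 − 1.645 = 0.728.
Power = Φ(0.728) = 0.767.

power ≈ 0.77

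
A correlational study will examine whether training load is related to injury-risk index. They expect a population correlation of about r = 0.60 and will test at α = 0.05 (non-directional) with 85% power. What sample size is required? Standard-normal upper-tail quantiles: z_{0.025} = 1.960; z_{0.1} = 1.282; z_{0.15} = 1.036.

Fisher's z: C = ½·ln((1+r)/(1−r)) = ½·ln(4.0000) = 0.6931.
n = ((z_{α/2} + z_β)/C)² + 3.
(1.960 + 1.036) / 0.6931 = 2.996 / 0.6931 = 4.323.
n = 4.323² + 3 = 18.68 + 3 = 21.7.
Round up.

n = 22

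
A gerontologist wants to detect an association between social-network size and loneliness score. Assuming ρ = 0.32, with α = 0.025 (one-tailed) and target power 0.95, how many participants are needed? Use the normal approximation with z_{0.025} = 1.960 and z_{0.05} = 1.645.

n = 122

Fisher's z: C = ½·ln((1+r)/(1−r)) = ½·ln(1.9412) = 0.3316.
n = ((z_{α} + z_β)/C)² + 3.
(1.960 + 1.645) / 0.3316 = 3.605 / 0.3316 = 10.872.
n = 10.872² + 3 = 118.19 + 3 = 121.2.
Round up.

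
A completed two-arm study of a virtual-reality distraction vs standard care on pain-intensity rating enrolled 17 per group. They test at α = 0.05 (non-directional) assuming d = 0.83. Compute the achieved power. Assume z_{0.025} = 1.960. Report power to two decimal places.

power ≈ 0.68

For two equal groups, power = Φ(d·√(n/2) − z_{α/2}).
d·√(n/2) = 0.83 × √(17/2) = 0.83 × 2.915 = 2.420.
z_β = 2.420 − 1.960 = 0.460.
Power = Φ(0.460) = 0.677.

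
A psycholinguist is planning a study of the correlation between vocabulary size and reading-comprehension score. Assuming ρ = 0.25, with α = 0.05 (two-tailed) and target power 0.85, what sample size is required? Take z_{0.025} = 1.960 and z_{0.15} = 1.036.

n = 141

Fisher's z: C = ½·ln((1+r)/(1−r)) = ½·ln(1.6667) = 0.2554.
n = ((z_{α/2} + z_β)/C)² + 3.
(1.960 + 1.036) / 0.2554 = 2.996 / 0.2554 = 11.731.
n = 11.731² + 3 = 137.61 + 3 = 140.6.
Round up.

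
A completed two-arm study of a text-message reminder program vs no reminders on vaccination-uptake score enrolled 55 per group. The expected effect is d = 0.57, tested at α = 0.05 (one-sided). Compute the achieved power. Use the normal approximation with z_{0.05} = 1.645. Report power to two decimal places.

For two equal groups, power = Φ(d·√(n/2) − z_{α}).
d·√(n/2) = 0.57 × √(55/2) = 0.57 × 5.244 = 2.989.
z_β = 2.989 − 1.645 = 1.344.
Power = Φ(1.344) = 0.911.

power ≈ 0.91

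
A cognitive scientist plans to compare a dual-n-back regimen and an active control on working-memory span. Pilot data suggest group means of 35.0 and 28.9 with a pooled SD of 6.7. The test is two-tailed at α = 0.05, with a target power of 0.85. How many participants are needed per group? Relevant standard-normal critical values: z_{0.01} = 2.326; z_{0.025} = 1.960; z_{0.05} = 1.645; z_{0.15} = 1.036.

Cohen's d = |M₁ − M₂| / SD_pooled = |35.0 − 28.9| / 6.7 = 6.1 / 6.7 = 0.910.
For two independent groups with equal n: n = 2·((z_{α/2} + z_β) / d)².
z_{α/2} + z_β = 1.960 + 1.036 = 2.996.
n = 2 × (2.996 / 0.910)² = 2 × 3.292² = 2 × 10.84 = 21.7.
Round up to the next whole participant.

n = 22 per group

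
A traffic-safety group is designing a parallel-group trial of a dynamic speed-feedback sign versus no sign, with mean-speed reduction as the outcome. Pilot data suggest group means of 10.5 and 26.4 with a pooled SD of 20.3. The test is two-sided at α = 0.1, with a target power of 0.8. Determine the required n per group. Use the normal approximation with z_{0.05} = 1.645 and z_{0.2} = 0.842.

Cohen's d = |M₁ − M₂| / SD_pooled = |10.5 − 26.4| / 20.3 = 15.9 / 20.3 = 0.783.
For two independent groups with equal n: n = 2·((z_{α/2} + z_β) / d)².
z_{α/2} + z_β = 1.645 + 0.842 = 2.487.
n = 2 × (2.487 / 0.783)² = 2 × 3.176² = 2 × 10.09 = 20.2.
Round up to the next whole participant.

n = 21 per group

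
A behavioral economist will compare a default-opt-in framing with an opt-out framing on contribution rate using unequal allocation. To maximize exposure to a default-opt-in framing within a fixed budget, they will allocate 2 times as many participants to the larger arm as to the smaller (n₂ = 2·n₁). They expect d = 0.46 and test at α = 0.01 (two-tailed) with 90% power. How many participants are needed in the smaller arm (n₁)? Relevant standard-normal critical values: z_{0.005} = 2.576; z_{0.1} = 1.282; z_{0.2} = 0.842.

With allocation ratio k = n₂/n₁ = 2, Var(x̄₁−x̄₂) = σ²(1/n₁ + 1/(k·n₁)) = σ²·(k+1)/(k·n₁).
So n₁ = (1 + 1/k)·((z_{α/2} + z_β)/d)² = 1.500 × (3.858/0.46)².
n₁ = 1.500 × 70.34 = 105.5.
Round up: n₁ = 106, giving n₂ = 2 × 106 = 212.

n₁ = 106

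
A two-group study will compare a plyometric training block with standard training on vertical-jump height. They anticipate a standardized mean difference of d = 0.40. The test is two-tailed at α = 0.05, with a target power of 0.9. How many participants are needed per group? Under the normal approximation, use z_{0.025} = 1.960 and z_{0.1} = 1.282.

n = 132 per group

For two independent groups with equal n: n = 2·((z_{α/2} + z_β) / d)².
z_{α/2} + z_β = 1.960 + 1.282 = 3.242.
n = 2 × (3.242 / 0.40)² = 2 × 8.105² = 2 × 65.69 = 131.4.
Round up to the next whole participant.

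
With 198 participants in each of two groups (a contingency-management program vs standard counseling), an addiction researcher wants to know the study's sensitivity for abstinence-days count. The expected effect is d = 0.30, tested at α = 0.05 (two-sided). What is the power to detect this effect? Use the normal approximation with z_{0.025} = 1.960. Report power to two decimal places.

power ≈ 0.85

For two equal groups, power = Φ(d·√(n/2) − z_{α/2}).
d·√(n/2) = 0.30 × √(198/2) = 0.30 × 9.950 = 2.985.
z_β = 2.985 − 1.960 = 1.025.
Power = Φ(1.025) = 0.847.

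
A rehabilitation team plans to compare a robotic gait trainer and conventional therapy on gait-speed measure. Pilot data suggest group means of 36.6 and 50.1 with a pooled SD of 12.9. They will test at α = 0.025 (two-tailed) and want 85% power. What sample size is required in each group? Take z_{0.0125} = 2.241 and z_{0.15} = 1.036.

n = 20 per group

Cohen's d = |M₁ − M₂| / SD_pooled = |36.6 − 50.1| / 12.9 = 13.5 / 12.9 = 1.047.
For two independent groups with equal n: n = 2·((z_{α/2} + z_β) / d)².
z_{α/2} + z_β = 2.241 + 1.036 = 3.277.
n = 2 × (3.277 / 1.047)² = 2 × 3.130² = 2 × 9.80 = 19.6.
Round up to the next whole participant.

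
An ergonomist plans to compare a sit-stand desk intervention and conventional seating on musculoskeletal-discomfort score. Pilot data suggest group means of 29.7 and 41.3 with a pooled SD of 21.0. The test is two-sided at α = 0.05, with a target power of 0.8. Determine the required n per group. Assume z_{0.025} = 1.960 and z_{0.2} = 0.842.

n = 52 per group

Cohen's d = |M₁ − M₂| / SD_pooled = |29.7 − 41.3| / 21.0 = 11.6 / 21.0 = 0.552.
For two independent groups with equal n: n = 2·((z_{α/2} + z_β) / d)².
z_{α/2} + z_β = 1.960 + 0.842 = 2.802.
n = 2 × (2.802 / 0.552)² = 2 × 5.076² = 2 × 25.77 = 51.5.
Round up to the next whole participant.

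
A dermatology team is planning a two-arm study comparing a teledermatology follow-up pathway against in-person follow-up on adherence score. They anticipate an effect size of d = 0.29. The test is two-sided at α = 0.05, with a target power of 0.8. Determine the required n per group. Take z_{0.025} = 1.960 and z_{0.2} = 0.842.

n = 187 per group

For two independent groups with equal n: n = 2·((z_{α/2} + z_β) / d)².
z_{α/2} + z_β = 1.960 + 0.842 = 2.802.
n = 2 × (2.802 / 0.29)² = 2 × 9.662² = 2 × 93.36 = 186.7.
Round up to the next whole participant.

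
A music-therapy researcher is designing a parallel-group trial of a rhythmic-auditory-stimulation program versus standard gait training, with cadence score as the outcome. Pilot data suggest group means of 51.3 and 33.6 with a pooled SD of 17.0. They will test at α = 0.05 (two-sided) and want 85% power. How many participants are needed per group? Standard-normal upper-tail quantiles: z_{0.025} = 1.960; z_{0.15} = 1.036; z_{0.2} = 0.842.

n = 17 per group

Cohen's d = |M₁ − M₂| / SD_pooled = |51.3 − 33.6| / 17.0 = 17.7 / 17.0 = 1.041.
For two independent groups with equal n: n = 2·((z_{α/2} + z_β) / d)².
z_{α/2} + z_β = 1.960 + 1.036 = 2.996.
n = 2 × (2.996 / 1.041)² = 2 × 2.878² = 2 × 8.28 = 16.6.
Round up to the next whole participant.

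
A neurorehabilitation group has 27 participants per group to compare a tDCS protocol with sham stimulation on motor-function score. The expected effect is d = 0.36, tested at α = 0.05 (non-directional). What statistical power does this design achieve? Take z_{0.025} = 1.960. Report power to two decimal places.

power ≈ 0.26

For two equal groups, power = Φ(d·√(n/2) − z_{α/2}).
d·√(n/2) = 0.36 × √(27/2) = 0.36 × 3.674 = 1.323.
z_β = 1.323 − 1.960 = -0.637.
Power = Φ(-0.637) = 0.262.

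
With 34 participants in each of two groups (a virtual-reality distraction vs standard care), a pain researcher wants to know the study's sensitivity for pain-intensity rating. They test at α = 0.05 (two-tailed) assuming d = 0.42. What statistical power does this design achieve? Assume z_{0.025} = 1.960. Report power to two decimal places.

For two equal groups, power = Φ(d·√(n/2) − z_{α/2}).
d·√(n/2) = 0.42 × √(34/2) = 0.42 × 4.123 = 1.732.
z_β = 1.732 − 1.960 = -0.228.
Power = Φ(-0.228) = 0.410.

power ≈ 0.41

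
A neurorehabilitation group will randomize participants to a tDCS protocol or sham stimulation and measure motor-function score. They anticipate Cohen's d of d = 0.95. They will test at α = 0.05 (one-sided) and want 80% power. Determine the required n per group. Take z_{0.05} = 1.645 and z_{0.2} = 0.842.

For two independent groups with equal n: n = 2·((z_{α} + z_β) / d)².
z_{α} + z_β = 1.645 + 0.842 = 2.487.
n = 2 × (2.487 / 0.95)² = 2 × 2.618² = 2 × 6.85 = 13.7.
Round up to the next whole participant.

n = 14 per group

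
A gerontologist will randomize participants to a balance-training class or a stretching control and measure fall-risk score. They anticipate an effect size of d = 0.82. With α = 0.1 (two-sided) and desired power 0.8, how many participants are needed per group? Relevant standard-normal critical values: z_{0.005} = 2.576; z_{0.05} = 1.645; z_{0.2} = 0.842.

For two independent groups with equal n: n = 2·((z_{α/2} + z_β) / d)².
z_{α/2} + z_β = 1.645 + 0.842 = 2.487.
n = 2 × (2.487 / 0.82)² = 2 × 3.033² = 2 × 9.20 = 18.4.
Round up to the next whole participant.

n = 19 per group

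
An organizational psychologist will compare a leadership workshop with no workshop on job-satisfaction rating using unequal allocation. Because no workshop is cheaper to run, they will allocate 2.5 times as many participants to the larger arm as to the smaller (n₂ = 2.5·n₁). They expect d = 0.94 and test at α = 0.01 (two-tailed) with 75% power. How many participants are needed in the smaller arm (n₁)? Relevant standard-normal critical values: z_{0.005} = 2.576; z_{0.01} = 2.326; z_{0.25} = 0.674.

With allocation ratio k = n₂/n₁ = 2.5, Var(x̄₁−x̄₂) = σ²(1/n₁ + 1/(k·n₁)) = σ²·(k+1)/(k·n₁).
So n₁ = (1 + 1/k)·((z_{α/2} + z_β)/d)² = 1.400 × (3.250/0.94)².
n₁ = 1.400 × 11.95 = 16.7.
Round up: n₁ = 17, giving n₂ = ⌈2.5 × 17⌉ = ⌈42.5⌉ = 43.

n₁ = 17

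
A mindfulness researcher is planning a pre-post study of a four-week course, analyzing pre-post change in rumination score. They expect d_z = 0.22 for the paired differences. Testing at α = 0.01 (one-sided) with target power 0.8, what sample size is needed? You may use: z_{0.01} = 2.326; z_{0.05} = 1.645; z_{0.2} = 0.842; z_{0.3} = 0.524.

For a paired (one-sample on differences) test: n = ((z_{α} + z_β) / d)².
z_{α} + z_β = 2.326 + 0.842 = 3.168.
n = (3.168 / 0.22)² = 14.400² = 207.36.
Round up.

n = 208 pairs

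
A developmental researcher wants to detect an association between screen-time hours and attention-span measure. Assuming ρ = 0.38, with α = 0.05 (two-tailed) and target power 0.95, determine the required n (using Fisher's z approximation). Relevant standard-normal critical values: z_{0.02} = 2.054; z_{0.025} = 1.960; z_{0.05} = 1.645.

n = 85

Fisher's z: C = ½·ln((1+r)/(1−r)) = ½·ln(2.2258) = 0.4001.
n = ((z_{α/2} + z_β)/C)² + 3.
(1.960 + 1.645) / 0.4001 = 3.605 / 0.4001 = 9.010.
n = 9.010² + 3 = 81.18 + 3 = 84.2.
Round up.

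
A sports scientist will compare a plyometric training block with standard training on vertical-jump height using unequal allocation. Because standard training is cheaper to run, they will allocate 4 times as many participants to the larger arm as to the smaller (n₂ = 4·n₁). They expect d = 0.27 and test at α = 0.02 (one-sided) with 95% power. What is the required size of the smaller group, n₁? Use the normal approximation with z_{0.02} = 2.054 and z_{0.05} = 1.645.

With allocation ratio k = n₂/n₁ = 4, Var(x̄₁−x̄₂) = σ²(1/n₁ + 1/(k·n₁)) = σ²·(k+1)/(k·n₁).
So n₁ = (1 + 1/k)·((z_{α} + z_β)/d)² = 1.250 × (3.699/0.27)².
n₁ = 1.250 × 187.69 = 234.6.
Round up: n₁ = 235, giving n₂ = 4 × 235 = 940.

n₁ = 235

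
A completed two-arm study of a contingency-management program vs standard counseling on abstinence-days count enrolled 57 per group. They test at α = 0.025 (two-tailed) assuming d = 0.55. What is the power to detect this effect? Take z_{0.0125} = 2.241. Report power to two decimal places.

power ≈ 0.76

For two equal groups, power = Φ(d·√(n/2) − z_{α/2}).
d·√(n/2) = 0.55 × √(57/2) = 0.55 × 5.339 = 2.936.
z_β = 2.936 − 2.241 = 0.695.
Power = Φ(0.695) = 0.757.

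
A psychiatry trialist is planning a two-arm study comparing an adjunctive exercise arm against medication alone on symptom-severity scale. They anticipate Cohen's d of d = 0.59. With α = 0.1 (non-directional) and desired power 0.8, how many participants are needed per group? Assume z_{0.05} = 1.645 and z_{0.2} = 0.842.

For two independent groups with equal n: n = 2·((z_{α/2} + z_β) / d)².
z_{α/2} + z_β = 1.645 + 0.842 = 2.487.
n = 2 × (2.487 / 0.59)² = 2 × 4.215² = 2 × 17.77 = 35.5.
Round up to the next whole participant.

n = 36 per group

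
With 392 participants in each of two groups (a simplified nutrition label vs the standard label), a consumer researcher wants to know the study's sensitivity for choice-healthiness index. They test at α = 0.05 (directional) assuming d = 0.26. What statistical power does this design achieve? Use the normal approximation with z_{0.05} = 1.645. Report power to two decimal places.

For two equal groups, power = Φ(d·√(n/2) − z_{α}).
d·√(n/2) = 0.26 × √(392/2) = 0.26 × 14.000 = 3.640.
z_β = 3.640 − 1.645 = 1.995.
Power = Φ(1.995) = 0.977.

power ≈ 0.98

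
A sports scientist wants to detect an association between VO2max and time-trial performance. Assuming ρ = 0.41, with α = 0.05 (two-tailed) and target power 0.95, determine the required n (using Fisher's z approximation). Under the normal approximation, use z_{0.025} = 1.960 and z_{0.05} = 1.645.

Fisher's z: C = ½·ln((1+r)/(1−r)) = ½·ln(2.3898) = 0.4356.
n = ((z_{α/2} + z_β)/C)² + 3.
(1.960 + 1.645) / 0.4356 = 3.605 / 0.4356 = 8.276.
n = 8.276² + 3 = 68.49 + 3 = 71.5.
Round up.

n = 72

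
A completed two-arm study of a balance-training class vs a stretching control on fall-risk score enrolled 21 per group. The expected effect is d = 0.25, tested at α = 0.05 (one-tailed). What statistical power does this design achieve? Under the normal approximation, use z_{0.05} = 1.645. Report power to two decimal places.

For two equal groups, power = Φ(d·√(n/2) − z_{α}).
d·√(n/2) = 0.25 × √(21/2) = 0.25 × 3.240 = 0.810.
z_β = 0.810 − 1.645 = -0.835.
Power = Φ(-0.835) = 0.202.

power ≈ 0.20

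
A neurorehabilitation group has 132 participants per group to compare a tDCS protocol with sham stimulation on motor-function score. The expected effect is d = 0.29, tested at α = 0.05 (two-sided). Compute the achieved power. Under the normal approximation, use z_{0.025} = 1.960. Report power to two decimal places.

For two equal groups, power = Φ(d·√(n/2) − z_{α/2}).
d·√(n/2) = 0.29 × √(132/2) = 0.29 × 8.124 = 2.356.
z_β = 2.356 − 1.960 = 0.396.
Power = Φ(0.396) = 0.654.

power ≈ 0.65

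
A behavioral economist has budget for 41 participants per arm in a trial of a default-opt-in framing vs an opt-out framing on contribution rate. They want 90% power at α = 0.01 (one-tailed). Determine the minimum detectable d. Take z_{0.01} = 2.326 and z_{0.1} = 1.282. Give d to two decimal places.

For two independent groups of n = 41 each: d_min = (z_{α} + z_β)·√(2/n).
z-sum = 2.326 + 1.282 = 3.608.
d_min = 3.608 × √(2/41) = 3.608 × 0.2209 = 0.797.

d_min ≈ 0.80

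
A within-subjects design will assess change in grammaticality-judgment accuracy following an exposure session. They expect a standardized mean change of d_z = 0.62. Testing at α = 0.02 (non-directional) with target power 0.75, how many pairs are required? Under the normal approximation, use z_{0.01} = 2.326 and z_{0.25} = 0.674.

n = 24 pairs

For a paired (one-sample on differences) test: n = ((z_{α/2} + z_β) / d)².
z_{α/2} + z_β = 2.326 + 0.674 = 3.000.
n = (3.000 / 0.62)² = 4.839² = 23.41.
Round up.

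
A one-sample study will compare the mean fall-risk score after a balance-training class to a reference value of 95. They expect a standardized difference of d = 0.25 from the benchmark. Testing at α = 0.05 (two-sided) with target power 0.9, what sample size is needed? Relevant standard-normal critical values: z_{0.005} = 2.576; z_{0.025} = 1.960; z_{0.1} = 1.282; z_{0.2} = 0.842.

For a one-sample test: n = ((z_{α/2} + z_β) / d)².
z_{α/2} + z_β = 1.960 + 1.282 = 3.242.
n = (3.242 / 0.25)² = 12.968² = 168.17.
Round up.

n = 169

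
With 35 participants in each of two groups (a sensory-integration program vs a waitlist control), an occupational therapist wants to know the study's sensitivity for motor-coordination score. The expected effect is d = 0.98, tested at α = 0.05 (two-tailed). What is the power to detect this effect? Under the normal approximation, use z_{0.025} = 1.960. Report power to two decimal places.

power ≈ 0.98

For two equal groups, power = Φ(d·√(n/2) − z_{α/2}).
d·√(n/2) = 0.98 × √(35/2) = 0.98 × 4.183 = 4.100.
z_β = 4.100 − 1.960 = 2.140.
Power = Φ(2.140) = 0.984.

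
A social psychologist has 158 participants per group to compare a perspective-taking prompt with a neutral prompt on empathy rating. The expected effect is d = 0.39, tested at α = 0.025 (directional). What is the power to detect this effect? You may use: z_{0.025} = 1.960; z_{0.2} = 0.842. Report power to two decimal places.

power ≈ 0.93

For two equal groups, power = Φ(d·√(n/2) − z_{α}).
d·√(n/2) = 0.39 × √(158/2) = 0.39 × 8.888 = 3.466.
z_β = 3.466 − 1.960 = 1.506.
Power = Φ(1.506) = 0.934.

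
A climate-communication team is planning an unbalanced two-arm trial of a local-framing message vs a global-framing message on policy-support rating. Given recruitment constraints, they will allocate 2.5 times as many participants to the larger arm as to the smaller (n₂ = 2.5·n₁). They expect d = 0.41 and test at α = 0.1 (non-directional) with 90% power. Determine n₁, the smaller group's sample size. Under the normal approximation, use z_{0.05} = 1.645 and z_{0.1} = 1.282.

n₁ = 72

With allocation ratio k = n₂/n₁ = 2.5, Var(x̄₁−x̄₂) = σ²(1/n₁ + 1/(k·n₁)) = σ²·(k+1)/(k·n₁).
So n₁ = (1 + 1/k)·((z_{α/2} + z_β)/d)² = 1.400 × (2.927/0.41)².
n₁ = 1.400 × 50.97 = 71.4.
Round up: n₁ = 72, giving n₂ = 2.5 × 72 = 180.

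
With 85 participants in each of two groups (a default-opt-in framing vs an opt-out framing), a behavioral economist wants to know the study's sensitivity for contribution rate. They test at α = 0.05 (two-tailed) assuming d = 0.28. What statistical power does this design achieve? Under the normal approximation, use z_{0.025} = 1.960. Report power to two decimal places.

power ≈ 0.45

For two equal groups, power = Φ(d·√(n/2) − z_{α/2}).
d·√(n/2) = 0.28 × √(85/2) = 0.28 × 6.519 = 1.825.
z_β = 1.825 − 1.960 = -0.135.
Power = Φ(-0.135) = 0.446.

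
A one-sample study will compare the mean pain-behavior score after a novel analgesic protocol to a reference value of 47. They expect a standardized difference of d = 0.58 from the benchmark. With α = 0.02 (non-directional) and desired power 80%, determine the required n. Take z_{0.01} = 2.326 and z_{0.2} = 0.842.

n = 30

For a one-sample test: n = ((z_{α/2} + z_β) / d)².
z_{α/2} + z_β = 2.326 + 0.842 = 3.168.
n = (3.168 / 0.58)² = 5.462² = 29.83.
Round up.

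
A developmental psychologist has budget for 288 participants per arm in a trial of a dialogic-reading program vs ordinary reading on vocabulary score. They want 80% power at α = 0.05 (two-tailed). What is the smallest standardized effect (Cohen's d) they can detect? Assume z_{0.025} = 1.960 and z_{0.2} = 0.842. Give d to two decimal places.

d_min ≈ 0.23

For two independent groups of n = 288 each: d_min = (z_{α/2} + z_β)·√(2/n).
z-sum = 1.960 + 0.842 = 2.802.
d_min = 2.802 × √(2/288) = 2.802 × 0.0833 = 0.233.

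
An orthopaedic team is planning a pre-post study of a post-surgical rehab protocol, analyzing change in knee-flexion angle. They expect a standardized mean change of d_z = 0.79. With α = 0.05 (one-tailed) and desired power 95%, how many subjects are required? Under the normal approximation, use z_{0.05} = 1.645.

For a paired (one-sample on differences) test: n = ((z_{α} + z_β) / d)².
z_{α} + z_β = 1.645 + 1.645 = 3.290.
n = (3.290 / 0.79)² = 4.165² = 17.34.
Round up.

n = 18 pairs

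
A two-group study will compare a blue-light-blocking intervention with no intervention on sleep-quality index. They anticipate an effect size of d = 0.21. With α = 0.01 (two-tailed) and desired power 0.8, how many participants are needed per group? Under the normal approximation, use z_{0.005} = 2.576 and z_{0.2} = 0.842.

For two independent groups with equal n: n = 2·((z_{α/2} + z_β) / d)².
z_{α/2} + z_β = 2.576 + 0.842 = 3.418.
n = 2 × (3.418 / 0.21)² = 2 × 16.276² = 2 × 264.91 = 529.8.
Round up to the next whole participant.

n = 530 per group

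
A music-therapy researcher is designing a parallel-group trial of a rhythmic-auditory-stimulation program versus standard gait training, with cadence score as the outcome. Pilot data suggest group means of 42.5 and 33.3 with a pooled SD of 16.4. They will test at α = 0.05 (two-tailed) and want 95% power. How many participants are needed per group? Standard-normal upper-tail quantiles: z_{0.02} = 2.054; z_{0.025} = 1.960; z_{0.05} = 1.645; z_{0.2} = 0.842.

n = 83 per group

Cohen's d = |M₁ − M₂| / SD_pooled = |42.5 − 33.3| / 16.4 = 9.2 / 16.4 = 0.561.
For two independent groups with equal n: n = 2·((z_{α/2} + z_β) / d)².
z_{α/2} + z_β = 1.960 + 1.645 = 3.605.
n = 2 × (3.605 / 0.561)² = 2 × 6.426² = 2 × 41.29 = 82.6.
Round up to the next whole participant.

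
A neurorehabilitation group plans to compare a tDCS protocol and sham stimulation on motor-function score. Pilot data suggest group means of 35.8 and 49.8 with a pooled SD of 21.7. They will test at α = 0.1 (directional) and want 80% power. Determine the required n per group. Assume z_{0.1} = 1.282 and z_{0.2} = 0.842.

n = 22 per group

Cohen's d = |M₁ − M₂| / SD_pooled = |35.8 − 49.8| / 21.7 = 14.0 / 21.7 = 0.645.
For two independent groups with equal n: n = 2·((z_{α} + z_β) / d)².
z_{α} + z_β = 1.282 + 0.842 = 2.124.
n = 2 × (2.124 / 0.645)² = 2 × 3.293² = 2 × 10.84 = 21.7.
Round up to the next whole participant.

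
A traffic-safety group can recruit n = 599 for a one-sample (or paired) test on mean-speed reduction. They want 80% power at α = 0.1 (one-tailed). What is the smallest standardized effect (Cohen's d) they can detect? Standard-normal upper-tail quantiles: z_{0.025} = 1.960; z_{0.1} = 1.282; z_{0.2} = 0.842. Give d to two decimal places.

For a single sample (or paired design) of n = 599: d_min = (z_{α} + z_β)/√n.
z-sum = 1.282 + 0.842 = 2.124.
d_min = 2.124 / √599 = 2.124 / 24.474 = 0.087.

d_min ≈ 0.09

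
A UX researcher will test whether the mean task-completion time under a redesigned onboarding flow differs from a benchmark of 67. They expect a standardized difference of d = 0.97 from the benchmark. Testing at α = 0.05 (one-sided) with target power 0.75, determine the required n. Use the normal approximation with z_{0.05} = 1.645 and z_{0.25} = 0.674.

For a one-sample test: n = ((z_{α} + z_β) / d)².
z_{α} + z_β = 1.645 + 0.674 = 2.319.
n = (2.319 / 0.97)² = 2.391² = 5.72.
Round up.

n = 6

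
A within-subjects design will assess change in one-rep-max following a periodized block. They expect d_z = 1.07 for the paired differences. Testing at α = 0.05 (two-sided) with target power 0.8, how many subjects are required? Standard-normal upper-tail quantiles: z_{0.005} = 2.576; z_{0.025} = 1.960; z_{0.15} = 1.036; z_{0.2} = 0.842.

For a paired (one-sample on differences) test: n = ((z_{α/2} + z_β) / d)².
z_{α/2} + z_β = 1.960 + 0.842 = 2.802.
n = (2.802 / 1.07)² = 2.619² = 6.86.
Round up.

n = 7 pairs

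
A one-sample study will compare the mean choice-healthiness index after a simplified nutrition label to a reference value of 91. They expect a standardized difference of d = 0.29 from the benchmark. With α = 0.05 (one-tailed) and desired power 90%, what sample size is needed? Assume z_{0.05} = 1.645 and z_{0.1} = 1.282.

For a one-sample test: n = ((z_{α} + z_β) / d)².
z_{α} + z_β = 1.645 + 1.282 = 2.927.
n = (2.927 / 0.29)² = 10.093² = 101.87.
Round up.

n = 102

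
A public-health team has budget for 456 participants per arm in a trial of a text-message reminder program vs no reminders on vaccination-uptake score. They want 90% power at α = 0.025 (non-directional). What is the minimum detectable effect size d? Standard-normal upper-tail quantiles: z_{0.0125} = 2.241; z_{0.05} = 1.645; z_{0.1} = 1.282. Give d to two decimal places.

For two independent groups of n = 456 each: d_min = (z_{α/2} + z_β)·√(2/n).
z-sum = 2.241 + 1.282 = 3.523.
d_min = 3.523 × √(2/456) = 3.523 × 0.0662 = 0.233.

d_min ≈ 0.23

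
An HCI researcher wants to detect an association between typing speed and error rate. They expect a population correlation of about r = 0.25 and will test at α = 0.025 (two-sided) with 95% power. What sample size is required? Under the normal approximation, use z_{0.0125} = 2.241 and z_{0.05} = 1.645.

n = 235

Fisher's z: C = ½·ln((1+r)/(1−r)) = ½·ln(1.6667) = 0.2554.
n = ((z_{α/2} + z_β)/C)² + 3.
(2.241 + 1.645) / 0.2554 = 3.886 / 0.2554 = 15.215.
n = 15.215² + 3 = 231.51 + 3 = 234.5.
Round up.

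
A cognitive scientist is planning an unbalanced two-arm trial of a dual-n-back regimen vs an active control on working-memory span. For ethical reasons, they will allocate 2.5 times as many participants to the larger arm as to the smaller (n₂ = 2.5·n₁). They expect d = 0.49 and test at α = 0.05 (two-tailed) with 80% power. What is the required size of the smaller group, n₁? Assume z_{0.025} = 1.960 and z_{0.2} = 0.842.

With allocation ratio k = n₂/n₁ = 2.5, Var(x̄₁−x̄₂) = σ²(1/n₁ + 1/(k·n₁)) = σ²·(k+1)/(k·n₁).
So n₁ = (1 + 1/k)·((z_{α/2} + z_β)/d)² = 1.400 × (2.802/0.49)².
n₁ = 1.400 × 32.70 = 45.8.
Round up: n₁ = 46, giving n₂ = 2.5 × 46 = 115.

n₁ = 46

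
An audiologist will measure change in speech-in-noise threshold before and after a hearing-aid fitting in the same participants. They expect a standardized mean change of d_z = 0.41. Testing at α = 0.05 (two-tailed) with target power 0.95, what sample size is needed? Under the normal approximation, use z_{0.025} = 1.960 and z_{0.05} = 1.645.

n = 78 pairs

For a paired (one-sample on differences) test: n = ((z_{α/2} + z_β) / d)².
z_{α/2} + z_β = 1.960 + 1.645 = 3.605.
n = (3.605 / 0.41)² = 8.793² = 77.31.
Round up.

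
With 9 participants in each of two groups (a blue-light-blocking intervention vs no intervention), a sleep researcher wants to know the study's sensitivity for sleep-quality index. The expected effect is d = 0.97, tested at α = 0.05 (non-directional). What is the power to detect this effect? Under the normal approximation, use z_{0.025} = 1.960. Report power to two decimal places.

For two equal groups, power = Φ(d·√(n/2) − z_{α/2}).
d·√(n/2) = 0.97 × √(9/2) = 0.97 × 2.121 = 2.058.
z_β = 2.058 − 1.960 = 0.098.
Power = Φ(0.098) = 0.539.

power ≈ 0.54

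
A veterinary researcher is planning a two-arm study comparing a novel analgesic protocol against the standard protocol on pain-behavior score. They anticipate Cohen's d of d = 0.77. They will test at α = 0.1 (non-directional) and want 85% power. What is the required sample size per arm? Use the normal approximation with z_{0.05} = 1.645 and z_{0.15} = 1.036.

For two independent groups with equal n: n = 2·((z_{α/2} + z_β) / d)².
z_{α/2} + z_β = 1.645 + 1.036 = 2.681.
n = 2 × (2.681 / 0.77)² = 2 × 3.482² = 2 × 12.12 = 24.2.
Round up to the next whole participant.

n = 25 per group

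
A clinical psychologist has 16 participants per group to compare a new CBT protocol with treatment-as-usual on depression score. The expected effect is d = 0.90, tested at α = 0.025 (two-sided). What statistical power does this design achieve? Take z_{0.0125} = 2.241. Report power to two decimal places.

power ≈ 0.62

For two equal groups, power = Φ(d·√(n/2) − z_{α/2}).
d·√(n/2) = 0.90 × √(16/2) = 0.90 × 2.828 = 2.546.
z_β = 2.546 − 2.241 = 0.305.
Power = Φ(0.305) = 0.620.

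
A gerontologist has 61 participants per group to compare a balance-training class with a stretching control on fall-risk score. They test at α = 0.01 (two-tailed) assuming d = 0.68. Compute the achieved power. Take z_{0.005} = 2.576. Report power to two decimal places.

For two equal groups, power = Φ(d·√(n/2) − z_{α/2}).
d·√(n/2) = 0.68 × √(61/2) = 0.68 × 5.523 = 3.755.
z_β = 3.755 − 2.576 = 1.179.
Power = Φ(1.179) = 0.881.

power ≈ 0.88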